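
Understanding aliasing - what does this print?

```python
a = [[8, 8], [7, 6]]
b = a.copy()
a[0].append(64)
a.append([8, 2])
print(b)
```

Key concept: shallow copy with nested lists.
Step by step:
`a = [[8, 8], [7, 6]]` → a = [[8, 8], [7, 6]]
`b = a.copy()` → b = [[8, 8], [7, 6]]
`a[0].append(64)` → a = [[8, 8, 64], [7, 6]]; b = [[8, 8, 64], [7, 6]]
`a.append([8, 2])` → a = [[8, 8, 64], [7, 6], [8, 2]]
`print(b)` → prints [[8, 8, 64], [7, 6]]

Answer: [[8, 8, 64], [7, 6]]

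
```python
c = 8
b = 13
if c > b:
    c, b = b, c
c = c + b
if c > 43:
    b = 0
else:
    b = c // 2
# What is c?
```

Trace:
`c = 8` → c = 8
`b = 13` → b = 13
`if c > b: ...` → c > b is False → no variable changes
`c = c + b` → c = 21
`if c > 43: ...` → c > 43 is False, take else branch → b = 10
So c = 21

Answer: 21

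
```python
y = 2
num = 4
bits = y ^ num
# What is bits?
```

Trace:
`y = 2` → y = 2
`num = 4` → num = 4
`bits = y ^ num` → bits = 6
So bits = 6

Answer: 6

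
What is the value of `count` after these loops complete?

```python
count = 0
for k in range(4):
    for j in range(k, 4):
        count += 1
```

Upper triangle: 4 + 3 + ... + 1
`count` takes the values: 0 → 1 → 2 → 3 → 4 → 5 → 6 → 7 → 8 → 9 → 10

Answer: 10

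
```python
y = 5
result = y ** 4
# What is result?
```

Trace:
`y = 5` → y = 5
`result = y ** 4` → result = 625
So result = 625

Answer: 625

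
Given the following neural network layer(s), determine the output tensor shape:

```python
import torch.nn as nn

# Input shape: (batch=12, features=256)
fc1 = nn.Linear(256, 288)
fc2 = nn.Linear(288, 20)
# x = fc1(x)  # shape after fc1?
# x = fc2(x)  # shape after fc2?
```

Input: (12, 256) -> after fc1: (12, 288) -> Output: (12, 20)

Answer: (12, 20)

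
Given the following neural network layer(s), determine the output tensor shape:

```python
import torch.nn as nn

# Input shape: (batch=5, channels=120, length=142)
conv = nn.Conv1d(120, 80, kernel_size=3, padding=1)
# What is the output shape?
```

Input: (5, 120, 142) -> Output: (5, 80, 142)

Answer: (5, 80, 142)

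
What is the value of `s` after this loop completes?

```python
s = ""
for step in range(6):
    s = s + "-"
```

Repeat '-' 6 times
`s` takes the values: "" → "-" → "--" → "---" → "----" → "-----" → "------"

Answer: "------"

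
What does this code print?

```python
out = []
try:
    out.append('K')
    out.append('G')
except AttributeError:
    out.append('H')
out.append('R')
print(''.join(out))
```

Execution trace: 'K' (try body) → 'G' (try body, no exception) → 'R' (after the try/except). Output: KGR

Answer: KGR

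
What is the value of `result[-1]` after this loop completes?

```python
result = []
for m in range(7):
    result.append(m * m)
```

Last element of squares 0 to 6
`result` takes the values: [] → [0] → [0, 1] → [0, 1, 4] → [0, 1, 4, 9] → [0, 1, 4, 9, 16] → [0, 1, 4, 9, 16, 25] → [0, 1, 4, 9, 16, 25, 36]
So `result[-1]` = 36

Answer: 36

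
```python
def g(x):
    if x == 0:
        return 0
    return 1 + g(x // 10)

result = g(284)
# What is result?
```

Count of digits of 284: 3

Answer: 3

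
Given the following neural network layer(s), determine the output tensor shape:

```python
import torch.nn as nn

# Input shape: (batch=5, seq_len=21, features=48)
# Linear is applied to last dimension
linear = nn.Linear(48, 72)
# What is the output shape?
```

Input: (5, 21, 48) -> Output: (5, 21, 72)

Answer: (5, 21, 72)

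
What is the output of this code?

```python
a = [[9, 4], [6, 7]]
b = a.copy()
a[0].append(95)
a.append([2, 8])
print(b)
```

Key concept: shallow copy with nested lists.
Step by step:
`a = [[9, 4], [6, 7]]` → a = [[9, 4], [6, 7]]
`b = a.copy()` → b = [[9, 4], [6, 7]]
`a[0].append(95)` → a = [[9, 4, 95], [6, 7]]; b = [[9, 4, 95], [6, 7]]
`a.append([2, 8])` → a = [[9, 4, 95], [6, 7], [2, 8]]
`print(b)` → prints [[9, 4, 95], [6, 7]]

Answer: [[9, 4, 95], [6, 7]]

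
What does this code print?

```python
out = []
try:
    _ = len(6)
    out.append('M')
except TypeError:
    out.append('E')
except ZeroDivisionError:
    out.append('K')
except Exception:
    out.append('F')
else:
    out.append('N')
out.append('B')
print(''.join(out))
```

Execution trace: 'E' (except TypeError) → 'B' (after the try/except). Output: EB

Answer: EB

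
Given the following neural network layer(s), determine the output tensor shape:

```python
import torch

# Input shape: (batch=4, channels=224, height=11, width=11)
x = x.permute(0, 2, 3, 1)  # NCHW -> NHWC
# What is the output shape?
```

Input: (4, 224, 11, 11) -> Output: (4, 11, 11, 224)

Answer: (4, 11, 11, 224)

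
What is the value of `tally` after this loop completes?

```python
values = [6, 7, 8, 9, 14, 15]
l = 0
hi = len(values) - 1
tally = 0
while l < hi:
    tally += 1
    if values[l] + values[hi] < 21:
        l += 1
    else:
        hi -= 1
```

Steps to find pair summing to 21
`tally` takes the values: 0 → 1 → 2 → 3 → 4 → 5

Answer: 5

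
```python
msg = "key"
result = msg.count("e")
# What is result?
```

Trace:
`msg = "key"` → msg = 'key'
`result = msg.count("e")` → result = 1
So result = 1

Answer: 1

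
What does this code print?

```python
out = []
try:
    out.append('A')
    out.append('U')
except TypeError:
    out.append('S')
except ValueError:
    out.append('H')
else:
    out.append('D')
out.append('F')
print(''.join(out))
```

Execution trace: 'A' (try body) → 'U' (try body, no exception) → 'D' (else) → 'F' (after the try/except). Output: AUDF

Answer: AUDF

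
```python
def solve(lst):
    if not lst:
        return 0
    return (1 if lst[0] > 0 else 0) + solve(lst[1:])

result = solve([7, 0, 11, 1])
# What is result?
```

Count of positive elements in [7, 0, 11, 1] = 3

Answer: 3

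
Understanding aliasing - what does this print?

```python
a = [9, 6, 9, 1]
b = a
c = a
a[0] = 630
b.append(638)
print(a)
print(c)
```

Key concept: multiple aliases.
Step by step:
`a = [9, 6, 9, 1]` → a = [9, 6, 9, 1]
`b = a` → b = [9, 6, 9, 1] (same object as a)
`c = a` → c = [9, 6, 9, 1] (same object as a, b)
`a[0] = 630` → a = [630, 6, 9, 1] (same object as b, c); b = [630, 6, 9, 1] (same object as a, c); c = [630, 6, 9, 1] (same object as a, b)
`b.append(638)` → a = [630, 6, 9, 1, 638] (same object as b, c); b = [630, 6, 9, 1, 638] (same object as a, c); c = [630, 6, 9, 1, 638] (same object as a, b)
`print(a)` → prints [630, 6, 9, 1, 638]
`print(c)` → prints [630, 6, 9, 1, 638]

Answer:
[630, 6, 9, 1, 638]
[630, 6, 9, 1, 638]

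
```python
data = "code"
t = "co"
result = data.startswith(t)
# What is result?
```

Trace:
`data = "code"` → data = 'code'
`t = "co"` → t = 'co'
`result = data.startswith(t)` → result = True
So result = True

Answer: True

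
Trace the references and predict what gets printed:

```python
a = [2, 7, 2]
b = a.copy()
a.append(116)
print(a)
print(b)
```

Key concept: list.copy() creates independent copy.
Step by step:
`a = [2, 7, 2]` → a = [2, 7, 2]
`b = a.copy()` → b = [2, 7, 2]
`a.append(116)` → a = [2, 7, 2, 116]
`print(a)` → prints [2, 7, 2, 116]
`print(b)` → prints [2, 7, 2]

Answer:
[2, 7, 2, 116]
[2, 7, 2]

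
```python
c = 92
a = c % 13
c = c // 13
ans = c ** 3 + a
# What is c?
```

Trace:
`c = 92` → c = 92
`a = c % 13` → a = 1
`c = c // 13` → c = 7
`ans = c ** 3 + a` → ans = 344
So c = 7

Answer: 7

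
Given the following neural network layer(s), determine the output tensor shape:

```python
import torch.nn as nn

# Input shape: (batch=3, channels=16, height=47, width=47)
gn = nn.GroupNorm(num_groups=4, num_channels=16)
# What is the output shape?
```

Input: (3, 16, 47, 47) -> Output: (3, 16, 47, 47)

Answer: (3, 16, 47, 47)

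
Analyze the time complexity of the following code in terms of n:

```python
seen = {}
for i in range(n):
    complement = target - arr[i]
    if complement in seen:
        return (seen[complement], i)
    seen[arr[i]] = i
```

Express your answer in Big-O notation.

This is Two sum with hash map. Time complexity: O(n).

Answer: O(n)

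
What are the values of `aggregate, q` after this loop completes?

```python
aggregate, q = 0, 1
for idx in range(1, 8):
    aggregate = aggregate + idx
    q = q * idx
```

Sum and factorial of 1 to 7
`aggregate, q` takes the values: (0, 1) → (1, 1) → (3, 1) → (3, 2) → (6, 2) → (6, 6) → (10, 6) → (10, 24) → (15, 24) → (15, 120) → (21, 120) → (21, 720) → (28, 720) → (28, 5040)

Answer: 28, 5040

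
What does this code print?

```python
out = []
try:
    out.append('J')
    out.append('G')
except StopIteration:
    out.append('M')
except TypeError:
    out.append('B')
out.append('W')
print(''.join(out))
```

Execution trace: 'J' (try body) → 'G' (try body, no exception) → 'W' (after the try/except). Output: JGW

Answer: JGW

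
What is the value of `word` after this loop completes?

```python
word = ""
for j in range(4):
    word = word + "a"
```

Repeat 'a' 4 times
`word` takes the values: "" → "a" → "aa" → "aaa" → "aaaa"

Answer: "aaaa"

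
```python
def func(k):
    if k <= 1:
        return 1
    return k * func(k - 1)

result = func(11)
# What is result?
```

func(11) = 11 * 10 * 9 * 8 * 7 * 6 * 5 * 4 * 3 * 2 * 1 = 39916800

Answer: 39916800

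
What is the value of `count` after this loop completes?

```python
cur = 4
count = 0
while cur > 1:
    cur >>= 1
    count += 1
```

Count right shifts until 1
`count` takes the values: 0 → 1 → 2

Answer: 2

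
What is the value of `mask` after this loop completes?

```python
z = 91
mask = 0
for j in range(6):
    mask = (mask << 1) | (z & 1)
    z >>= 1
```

Reverse lowest 6 bits of 91
`mask` takes the values: 0 → 1 → 3 → 6 → 13 → 27 → 54

Answer: 54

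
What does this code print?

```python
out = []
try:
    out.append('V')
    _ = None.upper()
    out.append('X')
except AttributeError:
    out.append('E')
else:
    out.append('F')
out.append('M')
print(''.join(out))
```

Execution trace: 'V' (try body) → 'E' (except AttributeError) → 'M' (after the try/except). Output: VEM

Answer: VEM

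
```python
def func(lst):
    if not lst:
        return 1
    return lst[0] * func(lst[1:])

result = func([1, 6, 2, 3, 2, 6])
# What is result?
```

Product over [1, 6, 2, 3, 2, 6] = 1 * 6 * 2 * 3 * 2 * 6 = 432

Answer: 432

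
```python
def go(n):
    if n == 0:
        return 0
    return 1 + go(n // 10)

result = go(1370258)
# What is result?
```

Count of digits of 1370258: 7

Answer: 7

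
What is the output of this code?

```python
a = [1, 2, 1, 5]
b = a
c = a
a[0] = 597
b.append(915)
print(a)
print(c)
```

Key concept: multiple aliases.
Step by step:
`a = [1, 2, 1, 5]` → a = [1, 2, 1, 5]
`b = a` → b = [1, 2, 1, 5] (same object as a)
`c = a` → c = [1, 2, 1, 5] (same object as a, b)
`a[0] = 597` → a = [597, 2, 1, 5] (same object as b, c); b = [597, 2, 1, 5] (same object as a, c); c = [597, 2, 1, 5] (same object as a, b)
`b.append(915)` → a = [597, 2, 1, 5, 915] (same object as b, c); b = [597, 2, 1, 5, 915] (same object as a, c); c = [597, 2, 1, 5, 915] (same object as a, b)
`print(a)` → prints [597, 2, 1, 5, 915]
`print(c)` → prints [597, 2, 1, 5, 915]

Answer:
[597, 2, 1, 5, 915]
[597, 2, 1, 5, 915]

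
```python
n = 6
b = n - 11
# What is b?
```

Trace:
`n = 6` → n = 6
`b = n - 11` → b = -5
So b = -5

Answer: -5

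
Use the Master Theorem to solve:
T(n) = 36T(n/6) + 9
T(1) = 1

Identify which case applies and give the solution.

a=36, b=6, f(n)=9. log_6(36) = 2. Since c=0 < 2, Case 1 applies: T(n) = Θ(n^log_b(a)) = O(n^2).

Answer: O(n^2) - Case 1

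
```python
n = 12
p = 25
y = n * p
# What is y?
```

Trace:
`n = 12` → n = 12
`p = 25` → p = 25
`y = n * p` → y = 300
So y = 300

Answer: 300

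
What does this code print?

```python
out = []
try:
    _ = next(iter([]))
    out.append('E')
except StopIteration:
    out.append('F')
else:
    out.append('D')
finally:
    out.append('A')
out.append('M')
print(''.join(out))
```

Execution trace: 'F' (except StopIteration) → 'A' (finally) → 'M' (after the try/except). Output: FAM

Answer: FAM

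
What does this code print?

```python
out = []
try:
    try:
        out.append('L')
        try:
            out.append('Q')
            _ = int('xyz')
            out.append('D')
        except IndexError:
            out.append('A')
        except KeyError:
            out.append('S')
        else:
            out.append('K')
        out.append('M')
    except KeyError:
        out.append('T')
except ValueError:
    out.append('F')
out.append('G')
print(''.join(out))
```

Execution trace: 'L' (try body) → 'Q' (inner try body) → 'F' (outer except ValueError) → 'G' (after the try/except). Output: LQFG

Answer: LQFG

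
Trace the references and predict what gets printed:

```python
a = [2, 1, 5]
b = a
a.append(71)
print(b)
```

Key concept: basic list aliasing.
Step by step:
`a = [2, 1, 5]` → a = [2, 1, 5]
`b = a` → b = [2, 1, 5] (same object as a)
`a.append(71)` → a = [2, 1, 5, 71] (same object as b); b = [2, 1, 5, 71] (same object as a)
`print(b)` → prints [2, 1, 5, 71]

Answer: [2, 1, 5, 71]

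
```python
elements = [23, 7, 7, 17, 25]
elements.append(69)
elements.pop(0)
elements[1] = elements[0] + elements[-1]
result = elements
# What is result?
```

Trace:
`elements = [23, 7, 7, 17, 25]` → elements = [23, 7, 7, 17, 25]
`elements.append(69)` → elements = [23, 7, 7, 17, 25, 69]
`elements.pop(0)` → elements = [7, 7, 17, 25, 69]
`elements[1] = elements[0] + elements[-1]` → elements = [7, 76, 17, 25, 69]
`result = elements` → result = [7, 76, 17, 25, 69]
So result = [7, 76, 17, 25, 69]

Answer: [7, 76, 17, 25, 69]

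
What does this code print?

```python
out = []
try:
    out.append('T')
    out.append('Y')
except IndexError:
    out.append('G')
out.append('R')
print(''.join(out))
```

Execution trace: 'T' (try body) → 'Y' (try body, no exception) → 'R' (after the try/except). Output: TYR

Answer: TYR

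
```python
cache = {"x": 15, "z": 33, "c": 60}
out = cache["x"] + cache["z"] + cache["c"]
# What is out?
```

Trace:
`cache = {"x": 15, "z": 33, "c": 60}` → cache = {'x': 15, 'z': 33, 'c': 60}
`out = cache["x"] + cache["z"] + cache["c"]` → out = 108
So out = 108

Answer: 108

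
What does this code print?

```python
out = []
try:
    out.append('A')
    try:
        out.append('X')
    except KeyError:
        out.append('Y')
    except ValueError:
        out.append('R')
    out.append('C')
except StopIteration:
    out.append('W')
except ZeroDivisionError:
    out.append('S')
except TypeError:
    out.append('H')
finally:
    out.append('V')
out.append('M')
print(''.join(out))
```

Execution trace: 'A' (try body) → 'X' (inner try body, no exception) → 'C' (try body, no exception) → 'V' (finally) → 'M' (after the try/except). Output: AXCVM

Answer: AXCVM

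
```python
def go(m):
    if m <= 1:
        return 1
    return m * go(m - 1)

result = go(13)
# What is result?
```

go(13) = 13 * 12 * 11 * 10 * 9 * 8 * 7 * 6 * 5 * 4 * 3 * 2 * 1 = 6227020800

Answer: 6227020800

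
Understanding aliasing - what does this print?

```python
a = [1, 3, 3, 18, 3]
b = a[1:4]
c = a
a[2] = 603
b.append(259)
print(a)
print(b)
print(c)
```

Key concept: slice vs alias.
Step by step:
`a = [1, 3, 3, 18, 3]` → a = [1, 3, 3, 18, 3]
`b = a[1:4]` → b = [3, 3, 18]
`c = a` → c = [1, 3, 3, 18, 3] (same object as a)
`a[2] = 603` → a = [1, 3, 603, 18, 3] (same object as c); c = [1, 3, 603, 18, 3] (same object as a)
`b.append(259)` → b = [3, 3, 18, 259]
`print(a)` → prints [1, 3, 603, 18, 3]
`print(b)` → prints [3, 3, 18, 259]
`print(c)` → prints [1, 3, 603, 18, 3]

Answer:
[1, 3, 603, 18, 3]
[3, 3, 18, 259]
[1, 3, 603, 18, 3]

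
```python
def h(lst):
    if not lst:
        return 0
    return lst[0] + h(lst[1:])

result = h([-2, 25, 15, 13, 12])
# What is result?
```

(-2) + 25 + 15 + 13 + 12 + 0 = 63

Answer: 63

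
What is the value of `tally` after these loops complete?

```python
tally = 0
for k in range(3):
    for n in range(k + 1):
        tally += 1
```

Triangle: 1 + 2 + ... + 3
`tally` takes the values: 0 → 1 → 2 → 3 → 4 → 5 → 6

Answer: 6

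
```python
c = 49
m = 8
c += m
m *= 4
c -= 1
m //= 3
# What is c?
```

Trace:
`c = 49` → c = 49
`m = 8` → m = 8
`c += m` → c = 57
`m *= 4` → m = 32
`c -= 1` → c = 56
`m //= 3` → m = 10
So c = 56

Answer: 56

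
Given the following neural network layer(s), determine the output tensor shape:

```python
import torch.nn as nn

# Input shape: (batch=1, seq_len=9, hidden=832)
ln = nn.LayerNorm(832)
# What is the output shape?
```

Input: (1, 9, 832) -> Output: (1, 9, 832)

Answer: (1, 9, 832)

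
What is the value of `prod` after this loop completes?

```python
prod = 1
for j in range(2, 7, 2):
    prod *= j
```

Product of even numbers 2 to 6
`prod` takes the values: 1 → 2 → 8 → 48

Answer: 48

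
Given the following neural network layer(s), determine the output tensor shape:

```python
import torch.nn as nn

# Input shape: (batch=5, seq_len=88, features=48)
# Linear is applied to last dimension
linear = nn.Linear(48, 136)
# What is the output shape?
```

Input: (5, 88, 48) -> Output: (5, 88, 136)

Answer: (5, 88, 136)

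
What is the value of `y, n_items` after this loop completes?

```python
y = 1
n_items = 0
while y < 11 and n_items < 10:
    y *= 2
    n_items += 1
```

Double until >= 11 or 10 iterations
`y, n_items` takes the values: (1, 0) → (2, 0) → (2, 1) → (4, 1) → (4, 2) → (8, 2) → (8, 3) → (16, 3) → (16, 4)

Answer: 16, 4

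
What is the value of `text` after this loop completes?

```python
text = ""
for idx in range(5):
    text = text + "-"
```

Repeat '-' 5 times
`text` takes the values: "" → "-" → "--" → "---" → "----" → "-----"

Answer: "-----"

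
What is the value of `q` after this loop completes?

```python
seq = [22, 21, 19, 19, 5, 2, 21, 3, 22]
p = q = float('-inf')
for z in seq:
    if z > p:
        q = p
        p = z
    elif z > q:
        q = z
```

Second largest (with repeats) in [22, 21, 19, 19, 5, 2, 21, 3, 22]
`q` takes the values: -inf → 21 → 22

Answer: 22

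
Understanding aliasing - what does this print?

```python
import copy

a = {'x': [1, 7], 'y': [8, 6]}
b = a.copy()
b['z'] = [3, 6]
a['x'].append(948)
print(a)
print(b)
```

Key concept: shallow copy of dict with mutable values.
Step by step:
`a = {'x': [1, 7], 'y': [8, 6]}` → a = {'x': [1, 7], 'y': [8, 6]}
`b = a.copy()` → b = {'x': [1, 7], 'y': [8, 6]}
`b['z'] = [3, 6]` → b = {'x': [1, 7], 'y': [8, 6], 'z': [3, 6]}
`a['x'].append(948)` → a = {'x': [1, 7, 948], 'y': [8, 6]}; b = {'x': [1, 7, 948], 'y': [8, 6], 'z': [3, 6]}
`print(a)` → prints {'x': [1, 7, 948], 'y': [8, 6]}
`print(b)` → prints {'x': [1, 7, 948], 'y': [8, 6], 'z': [3, 6]}

Answer:
{'x': [1, 7, 948], 'y': [8, 6]}
{'x': [1, 7, 948], 'y': [8, 6], 'z': [3, 6]}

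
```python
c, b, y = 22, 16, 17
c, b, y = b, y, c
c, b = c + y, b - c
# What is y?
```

Trace:
`c, b, y = 22, 16, 17` → c = 22; b = 16; y = 17
`c, b, y = b, y, c` → c = 16; b = 17; y = 22
`c, b = c + y, b - c` → c = 38; b = 1
So y = 22

Answer: 22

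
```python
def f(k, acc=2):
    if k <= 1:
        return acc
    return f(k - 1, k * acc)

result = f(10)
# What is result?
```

Accumulator trace (n, acc): (10, 2) -> (9, 20) -> (8, 180) -> (7, 1440) -> (6, 10080) -> (5, 60480) -> (4, 302400) -> (3, 1209600) -> (2, 3628800) -> (1, 7257600) -> return 7257600

Answer: 7257600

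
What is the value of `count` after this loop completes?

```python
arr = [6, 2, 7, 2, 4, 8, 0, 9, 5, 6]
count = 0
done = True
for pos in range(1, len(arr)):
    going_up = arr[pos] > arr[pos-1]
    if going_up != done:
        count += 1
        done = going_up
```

Count direction changes in [6, 2, 7, 2, 4, 8, 0, 9, 5, 6]
`count` takes the values: 0 → 1 → 2 → 3 → 4 → 5 → 6 → 7 → 8

Answer: 8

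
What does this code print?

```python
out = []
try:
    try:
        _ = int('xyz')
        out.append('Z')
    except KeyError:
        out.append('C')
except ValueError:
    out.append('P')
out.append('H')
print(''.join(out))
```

Execution trace: 'P' (outer except ValueError) → 'H' (after the try/except). Output: PH

Answer: PH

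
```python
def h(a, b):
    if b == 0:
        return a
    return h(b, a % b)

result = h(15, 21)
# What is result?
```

h(15, 21) -> h(21, 15) -> h(15, 6) -> h(6, 3) -> h(3, 0) -> 3

Answer: 3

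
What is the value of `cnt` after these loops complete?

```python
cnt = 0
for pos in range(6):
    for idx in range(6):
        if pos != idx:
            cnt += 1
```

6² - 6 (exclude diagonal)
`cnt` takes the values: 0 → 1 → 2 → 3 → 4 → 5 → 6 → 7 → 8 → 9 → 10 → 11 → 12 → 13 → 14 → 15 → 16 → 17 → 18 → 19 → 20 → 21 → 22 → 23 → 24 → 25 → 26 → 27 → 28 → 29 → 30

Answer: 30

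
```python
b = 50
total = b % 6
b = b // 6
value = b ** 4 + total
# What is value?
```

Trace:
`b = 50` → b = 50
`total = b % 6` → total = 2
`b = b // 6` → b = 8
`value = b ** 4 + total` → value = 4098
So value = 4098

Answer: 4098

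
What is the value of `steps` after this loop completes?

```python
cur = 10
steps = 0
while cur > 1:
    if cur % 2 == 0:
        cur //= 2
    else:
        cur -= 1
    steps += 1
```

Steps to reduce 10 to 1
`steps` takes the values: 0 → 1 → 2 → 3 → 4

Answer: 4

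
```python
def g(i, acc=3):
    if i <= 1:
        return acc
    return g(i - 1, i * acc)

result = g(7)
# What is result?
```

Accumulator trace (n, acc): (7, 3) -> (6, 21) -> (5, 126) -> (4, 630) -> (3, 2520) -> (2, 7560) -> (1, 15120) -> return 15120

Answer: 15120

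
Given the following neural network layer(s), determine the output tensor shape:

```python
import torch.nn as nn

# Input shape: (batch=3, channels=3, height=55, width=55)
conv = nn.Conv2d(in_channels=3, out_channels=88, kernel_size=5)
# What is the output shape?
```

Input: (3, 3, 55, 55) -> Output: (3, 88, 51, 51)

Answer: (3, 88, 51, 51)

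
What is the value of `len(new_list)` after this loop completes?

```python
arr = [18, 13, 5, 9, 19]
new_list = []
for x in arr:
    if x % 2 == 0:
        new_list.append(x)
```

Count even numbers in [18, 13, 5, 9, 19]
`new_list` takes the values: [] → [18]
So `len(new_list)` = 1

Answer: 1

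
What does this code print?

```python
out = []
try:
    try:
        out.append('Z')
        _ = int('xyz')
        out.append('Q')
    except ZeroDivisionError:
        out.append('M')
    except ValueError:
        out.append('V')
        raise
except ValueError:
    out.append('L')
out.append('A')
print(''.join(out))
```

Execution trace: 'Z' (inner try body) → 'V' (inner except ValueError) → 'L' (outer except ValueError) → 'A' (after the try/except). Output: ZVLA

Answer: ZVLA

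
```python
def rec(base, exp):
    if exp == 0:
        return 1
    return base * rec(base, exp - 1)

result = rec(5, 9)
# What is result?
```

rec(5, 9) = 5 * 5 * 5 * 5 * 5 * 5 * 5 * 5 * 5 = 1953125

Answer: 1953125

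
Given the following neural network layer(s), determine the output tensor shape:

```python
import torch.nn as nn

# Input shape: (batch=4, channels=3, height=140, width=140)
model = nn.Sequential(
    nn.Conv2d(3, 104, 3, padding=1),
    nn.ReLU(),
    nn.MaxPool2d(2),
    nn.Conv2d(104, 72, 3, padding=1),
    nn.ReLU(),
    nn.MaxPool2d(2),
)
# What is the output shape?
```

Input: (4, 3, 140, 140) -> after first Conv2d: (4, 104, 140, 140) -> after first MaxPool2d: (4, 104, 70, 70) -> after second Conv2d: (4, 72, 70, 70) -> Output: (4, 72, 35, 35)

Answer: (4, 72, 35, 35)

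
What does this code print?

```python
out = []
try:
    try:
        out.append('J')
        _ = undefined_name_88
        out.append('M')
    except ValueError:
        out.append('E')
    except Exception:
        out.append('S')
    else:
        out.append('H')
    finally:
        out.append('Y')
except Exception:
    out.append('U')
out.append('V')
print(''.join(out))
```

Execution trace: 'J' (inner try body) → 'S' (inner except Exception) → 'Y' (inner finally) → 'V' (after the try/except). Output: JSYV

Answer: JSYV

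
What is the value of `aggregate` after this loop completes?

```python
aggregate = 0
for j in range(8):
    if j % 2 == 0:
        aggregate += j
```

Sum of even numbers 0 to 7
`aggregate` takes the values: 0 → 2 → 6 → 12

Answer: 12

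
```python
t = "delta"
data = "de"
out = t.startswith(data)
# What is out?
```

Trace:
`t = "delta"` → t = 'delta'
`data = "de"` → data = 'de'
`out = t.startswith(data)` → out = True
So out = True

Answer: True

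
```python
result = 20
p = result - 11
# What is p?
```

Trace:
`result = 20` → result = 20
`p = result - 11` → p = 9
So p = 9

Answer: 9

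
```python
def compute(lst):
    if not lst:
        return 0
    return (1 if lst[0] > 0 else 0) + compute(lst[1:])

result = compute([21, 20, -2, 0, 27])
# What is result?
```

Count of positive elements in [21, 20, -2, 0, 27] = 3

Answer: 3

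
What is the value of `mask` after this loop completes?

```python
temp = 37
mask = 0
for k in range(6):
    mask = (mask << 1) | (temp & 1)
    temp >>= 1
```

Reverse lowest 6 bits of 37
`mask` takes the values: 0 → 1 → 2 → 5 → 10 → 20 → 41

Answer: 41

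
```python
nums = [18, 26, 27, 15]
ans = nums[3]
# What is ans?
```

Trace:
`nums = [18, 26, 27, 15]` → nums = [18, 26, 27, 15]
`ans = nums[3]` → ans = 15
So ans = 15

Answer: 15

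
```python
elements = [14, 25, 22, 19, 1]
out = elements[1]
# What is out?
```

Trace:
`elements = [14, 25, 22, 19, 1]` → elements = [14, 25, 22, 19, 1]
`out = elements[1]` → out = 25
So out = 25

Answer: 25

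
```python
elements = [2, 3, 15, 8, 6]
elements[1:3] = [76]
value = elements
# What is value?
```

Trace:
`elements = [2, 3, 15, 8, 6]` → elements = [2, 3, 15, 8, 6]
`elements[1:3] = [76]` → elements = [2, 76, 8, 6]
`value = elements` → value = [2, 76, 8, 6]
So value = [2, 76, 8, 6]

Answer: [2, 76, 8, 6]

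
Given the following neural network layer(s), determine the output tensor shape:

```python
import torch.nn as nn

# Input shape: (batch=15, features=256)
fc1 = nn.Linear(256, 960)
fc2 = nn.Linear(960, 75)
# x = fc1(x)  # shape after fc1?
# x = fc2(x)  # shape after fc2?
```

Input: (15, 256) -> after fc1: (15, 960) -> Output: (15, 75)

Answer: (15, 75)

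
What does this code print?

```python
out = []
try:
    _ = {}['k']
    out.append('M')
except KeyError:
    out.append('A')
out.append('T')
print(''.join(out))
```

Execution trace: 'A' (except KeyError) → 'T' (after the try/except). Output: AT

Answer: AT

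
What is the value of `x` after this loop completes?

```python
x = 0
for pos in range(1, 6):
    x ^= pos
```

XOR of 1 to 5
`x` takes the values: 0 → 1 → 3 → 0 → 4 → 1

Answer: 1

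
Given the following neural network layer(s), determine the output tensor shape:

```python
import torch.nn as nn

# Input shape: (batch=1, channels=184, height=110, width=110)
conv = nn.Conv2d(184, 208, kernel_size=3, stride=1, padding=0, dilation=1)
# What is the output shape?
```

Input: (1, 184, 110, 110) -> Output: (1, 208, 108, 108)

Answer: (1, 208, 108, 108)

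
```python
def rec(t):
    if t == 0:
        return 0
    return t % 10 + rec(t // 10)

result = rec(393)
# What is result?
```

Sum of digits of 393: 3 + 9 + 3 = 15

Answer: 15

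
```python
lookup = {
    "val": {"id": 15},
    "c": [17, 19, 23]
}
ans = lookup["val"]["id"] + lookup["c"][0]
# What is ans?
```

Trace:
`lookup = { ...` → lookup = {'val': {'id': 15}, 'c': [17, 19, 23]}
`ans = lookup["val"]["id"] + lookup["c"][0]` → ans = 32
So ans = 32

Answer: 32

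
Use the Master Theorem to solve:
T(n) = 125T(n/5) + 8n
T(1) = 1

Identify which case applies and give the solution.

a=125, b=5, f(n)=8n. log_5(125) = 3. Since c=1 < 3, Case 1 applies: T(n) = Θ(n^log_b(a)) = O(n^3).

Answer: O(n^3) - Case 1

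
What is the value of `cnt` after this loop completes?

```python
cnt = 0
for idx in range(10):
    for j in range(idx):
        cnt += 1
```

Triangle number: 0+1+2+...+9
`cnt` takes the values: 0 → 1 → 2 → 3 → 4 → 5 → 6 → 7 → 8 → 9 → 10 → 11 → 12 → 13 → 14 → 15 → 16 → 17 → 18 → 19 → 20 → 21 → 22 → 23 → 24 → 25 → 26 → 27 → 28 → 29 → … → 41 → 42 → 43 → 44 → 45

Answer: 45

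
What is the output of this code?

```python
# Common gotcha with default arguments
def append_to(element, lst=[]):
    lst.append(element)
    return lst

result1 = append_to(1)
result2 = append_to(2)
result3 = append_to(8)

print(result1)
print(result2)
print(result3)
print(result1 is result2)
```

Key concept: mutable default argument gotcha.
Step by step:
`result1 = append_to(1)` → result1 = [1]
`result2 = append_to(2)` → result1 = [1, 2] (same object as result2); result2 = [1, 2] (same object as result1)
`result3 = append_to(8)` → result1 = [1, 2, 8] (same object as result2, result3); result2 = [1, 2, 8] (same object as result1, result3); result3 = [1, 2, 8] (same object as result1, result2)
`print(result1)` → prints [1, 2, 8]
`print(result2)` → prints [1, 2, 8]
`print(result3)` → prints [1, 2, 8]
`print(result1 is result2)` → prints True

Answer:
[1, 2, 8]
[1, 2, 8]
[1, 2, 8]
True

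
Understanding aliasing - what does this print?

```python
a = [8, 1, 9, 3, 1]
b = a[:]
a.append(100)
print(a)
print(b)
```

Key concept: slice [:] creates copy.
Step by step:
`a = [8, 1, 9, 3, 1]` → a = [8, 1, 9, 3, 1]
`b = a[:]` → b = [8, 1, 9, 3, 1]
`a.append(100)` → a = [8, 1, 9, 3, 1, 100]
`print(a)` → prints [8, 1, 9, 3, 1, 100]
`print(b)` → prints [8, 1, 9, 3, 1]

Answer:
[8, 1, 9, 3, 1, 100]
[8, 1, 9, 3, 1]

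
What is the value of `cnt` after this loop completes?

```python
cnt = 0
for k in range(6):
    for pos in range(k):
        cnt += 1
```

Triangle number: 0+1+2+...+5
`cnt` takes the values: 0 → 1 → 2 → 3 → 4 → 5 → 6 → 7 → 8 → 9 → 10 → 11 → 12 → 13 → 14 → 15

Answer: 15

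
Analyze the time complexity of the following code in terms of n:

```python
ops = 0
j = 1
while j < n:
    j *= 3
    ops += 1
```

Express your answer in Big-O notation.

Each loop level contributes: log n. Multiplying the contributions gives O(log n).

Answer: O(log n)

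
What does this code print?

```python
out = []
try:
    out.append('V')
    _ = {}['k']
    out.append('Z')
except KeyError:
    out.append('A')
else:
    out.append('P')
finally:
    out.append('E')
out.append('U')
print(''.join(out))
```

Execution trace: 'V' (try body) → 'A' (except KeyError) → 'E' (finally) → 'U' (after the try/except). Output: VAEU

Answer: VAEU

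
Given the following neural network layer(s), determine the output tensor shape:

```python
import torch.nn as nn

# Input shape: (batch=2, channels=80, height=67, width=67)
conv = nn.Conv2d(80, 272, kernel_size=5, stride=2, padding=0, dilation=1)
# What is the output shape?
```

Input: (2, 80, 67, 67) -> Output: (2, 272, 32, 32)

Answer: (2, 272, 32, 32)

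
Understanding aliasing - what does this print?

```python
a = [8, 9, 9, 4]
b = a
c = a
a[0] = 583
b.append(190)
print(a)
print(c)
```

Key concept: multiple aliases.
Step by step:
`a = [8, 9, 9, 4]` → a = [8, 9, 9, 4]
`b = a` → b = [8, 9, 9, 4] (same object as a)
`c = a` → c = [8, 9, 9, 4] (same object as a, b)
`a[0] = 583` → a = [583, 9, 9, 4] (same object as b, c); b = [583, 9, 9, 4] (same object as a, c); c = [583, 9, 9, 4] (same object as a, b)
`b.append(190)` → a = [583, 9, 9, 4, 190] (same object as b, c); b = [583, 9, 9, 4, 190] (same object as a, c); c = [583, 9, 9, 4, 190] (same object as a, b)
`print(a)` → prints [583, 9, 9, 4, 190]
`print(c)` → prints [583, 9, 9, 4, 190]

Answer:
[583, 9, 9, 4, 190]
[583, 9, 9, 4, 190]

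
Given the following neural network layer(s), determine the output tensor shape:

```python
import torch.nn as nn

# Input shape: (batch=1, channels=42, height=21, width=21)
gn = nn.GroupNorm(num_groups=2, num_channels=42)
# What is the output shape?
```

Input: (1, 42, 21, 21) -> Output: (1, 42, 21, 21)

Answer: (1, 42, 21, 21)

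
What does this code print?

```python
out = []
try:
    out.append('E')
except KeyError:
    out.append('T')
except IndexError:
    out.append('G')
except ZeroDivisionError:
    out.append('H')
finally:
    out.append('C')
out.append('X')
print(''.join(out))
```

Execution trace: 'E' (try body, no exception) → 'C' (finally) → 'X' (after the try/except). Output: ECX

Answer: ECX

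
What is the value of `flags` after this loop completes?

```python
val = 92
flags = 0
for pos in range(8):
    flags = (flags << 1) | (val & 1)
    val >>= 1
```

Reverse lowest 8 bits of 92
`flags` takes the values: 0 → 1 → 3 → 7 → 14 → 29 → 58

Answer: 58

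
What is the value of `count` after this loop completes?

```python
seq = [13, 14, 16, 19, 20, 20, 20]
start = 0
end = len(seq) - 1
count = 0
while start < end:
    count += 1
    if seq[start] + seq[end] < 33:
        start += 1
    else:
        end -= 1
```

Steps to find pair summing to 33
`count` takes the values: 0 → 1 → 2 → 3 → 4 → 5 → 6

Answer: 6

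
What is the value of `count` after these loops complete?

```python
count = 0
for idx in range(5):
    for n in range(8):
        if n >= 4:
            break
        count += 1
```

Inner breaks at 4, outer runs 5 times
`count` takes the values: 0 → 1 → 2 → 3 → 4 → 5 → 6 → 7 → 8 → 9 → 10 → 11 → 12 → 13 → 14 → 15 → 16 → 17 → 18 → 19 → 20

Answer: 20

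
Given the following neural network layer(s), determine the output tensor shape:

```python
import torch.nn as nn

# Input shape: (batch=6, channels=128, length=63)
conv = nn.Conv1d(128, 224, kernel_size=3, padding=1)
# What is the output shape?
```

Input: (6, 128, 63) -> Output: (6, 224, 63)

Answer: (6, 224, 63)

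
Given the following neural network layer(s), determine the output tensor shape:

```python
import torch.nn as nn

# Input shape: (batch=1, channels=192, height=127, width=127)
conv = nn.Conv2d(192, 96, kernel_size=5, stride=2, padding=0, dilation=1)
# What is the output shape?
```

Input: (1, 192, 127, 127) -> Output: (1, 96, 62, 62)

Answer: (1, 96, 62, 62)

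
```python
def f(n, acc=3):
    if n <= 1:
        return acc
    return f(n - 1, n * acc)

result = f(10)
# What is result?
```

Accumulator trace (n, acc): (10, 3) -> (9, 30) -> (8, 270) -> (7, 2160) -> (6, 15120) -> (5, 90720) -> (4, 453600) -> (3, 1814400) -> (2, 5443200) -> (1, 10886400) -> return 10886400

Answer: 10886400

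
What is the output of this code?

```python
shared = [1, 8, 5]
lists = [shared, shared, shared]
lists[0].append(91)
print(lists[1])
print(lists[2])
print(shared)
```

Key concept: list of same reference.
Step by step:
`shared = [1, 8, 5]` → shared = [1, 8, 5]
`lists = [shared, shared, shared]` → lists = [[1, 8, 5], [1, 8, 5], [1, 8, 5]]
`lists[0].append(91)` → shared = [1, 8, 5, 91]; lists = [[1, 8, 5, 91], [1, 8, 5, 91], [1, 8, 5, 91]]
`print(lists[1])` → prints [1, 8, 5, 91]
`print(lists[2])` → prints [1, 8, 5, 91]
`print(shared)` → prints [1, 8, 5, 91]

Answer:
[1, 8, 5, 91]
[1, 8, 5, 91]
[1, 8, 5, 91]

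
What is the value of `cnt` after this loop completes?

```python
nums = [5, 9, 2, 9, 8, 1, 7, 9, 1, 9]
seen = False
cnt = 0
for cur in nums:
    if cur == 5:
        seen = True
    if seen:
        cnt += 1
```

Count elements after first 5 in [5, 9, 2, 9, 8, 1, 7, 9, 1, 9]
`cnt` takes the values: 0 → 1 → 2 → 3 → 4 → 5 → 6 → 7 → 8 → 9 → 10

Answer: 10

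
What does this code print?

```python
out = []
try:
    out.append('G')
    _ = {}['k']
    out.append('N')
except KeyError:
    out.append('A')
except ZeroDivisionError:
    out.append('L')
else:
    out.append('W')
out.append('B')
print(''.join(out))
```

Execution trace: 'G' (try body) → 'A' (except KeyError) → 'B' (after the try/except). Output: GAB

Answer: GAB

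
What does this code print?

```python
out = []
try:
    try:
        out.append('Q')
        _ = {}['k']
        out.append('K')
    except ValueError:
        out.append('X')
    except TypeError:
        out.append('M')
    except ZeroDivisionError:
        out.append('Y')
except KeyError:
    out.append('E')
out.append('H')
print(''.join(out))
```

Execution trace: 'Q' (try body) → 'E' (outer except KeyError) → 'H' (after the try/except). Output: QEH

Answer: QEH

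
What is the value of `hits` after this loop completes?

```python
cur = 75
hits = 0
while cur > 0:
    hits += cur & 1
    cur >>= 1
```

Count set bits in 75 (binary: 0b1001011)
`hits` takes the values: 0 → 1 → 2 → 3 → 4

Answer: 4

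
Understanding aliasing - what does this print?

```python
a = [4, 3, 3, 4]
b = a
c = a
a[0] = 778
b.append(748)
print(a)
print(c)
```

Key concept: multiple aliases.
Step by step:
`a = [4, 3, 3, 4]` → a = [4, 3, 3, 4]
`b = a` → b = [4, 3, 3, 4] (same object as a)
`c = a` → c = [4, 3, 3, 4] (same object as a, b)
`a[0] = 778` → a = [778, 3, 3, 4] (same object as b, c); b = [778, 3, 3, 4] (same object as a, c); c = [778, 3, 3, 4] (same object as a, b)
`b.append(748)` → a = [778, 3, 3, 4, 748] (same object as b, c); b = [778, 3, 3, 4, 748] (same object as a, c); c = [778, 3, 3, 4, 748] (same object as a, b)
`print(a)` → prints [778, 3, 3, 4, 748]
`print(c)` → prints [778, 3, 3, 4, 748]

Answer:
[778, 3, 3, 4, 748]
[778, 3, 3, 4, 748]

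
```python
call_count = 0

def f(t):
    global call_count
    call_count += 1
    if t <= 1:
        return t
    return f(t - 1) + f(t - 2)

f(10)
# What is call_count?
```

Calls(t) = 1 + Calls(t-1) + Calls(t-2); Calls(0)=Calls(1)=1. For t=10 this gives 177.

Answer: 177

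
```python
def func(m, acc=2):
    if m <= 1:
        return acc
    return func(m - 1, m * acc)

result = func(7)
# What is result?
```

Accumulator trace (n, acc): (7, 2) -> (6, 14) -> (5, 84) -> (4, 420) -> (3, 1680) -> (2, 5040) -> (1, 10080) -> return 10080

Answer: 10080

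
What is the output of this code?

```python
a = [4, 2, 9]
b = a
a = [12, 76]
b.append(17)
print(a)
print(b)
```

Key concept: rebinding vs mutation: a is rebound to a new list, b still points at the original.
Step by step:
`a = [4, 2, 9]` → a = [4, 2, 9]
`b = a` → b = [4, 2, 9] (same object as a)
`a = [12, 76]` → a = [12, 76]
`b.append(17)` → b = [4, 2, 9, 17]
`print(a)` → prints [12, 76]
`print(b)` → prints [4, 2, 9, 17]

Answer:
[12, 76]
[4, 2, 9, 17]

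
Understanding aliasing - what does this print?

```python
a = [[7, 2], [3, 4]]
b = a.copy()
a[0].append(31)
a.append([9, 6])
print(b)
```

Key concept: shallow copy with nested lists.
Step by step:
`a = [[7, 2], [3, 4]]` → a = [[7, 2], [3, 4]]
`b = a.copy()` → b = [[7, 2], [3, 4]]
`a[0].append(31)` → a = [[7, 2, 31], [3, 4]]; b = [[7, 2, 31], [3, 4]]
`a.append([9, 6])` → a = [[7, 2, 31], [3, 4], [9, 6]]
`print(b)` → prints [[7, 2, 31], [3, 4]]

Answer: [[7, 2, 31], [3, 4]]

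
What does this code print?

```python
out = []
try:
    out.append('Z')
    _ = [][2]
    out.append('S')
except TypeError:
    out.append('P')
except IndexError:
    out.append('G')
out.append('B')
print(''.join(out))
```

Execution trace: 'Z' (try body) → 'G' (except IndexError) → 'B' (after the try/except). Output: ZGB

Answer: ZGB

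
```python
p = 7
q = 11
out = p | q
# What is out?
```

Trace:
`p = 7` → p = 7
`q = 11` → q = 11
`out = p | q` → out = 15
So out = 15

Answer: 15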